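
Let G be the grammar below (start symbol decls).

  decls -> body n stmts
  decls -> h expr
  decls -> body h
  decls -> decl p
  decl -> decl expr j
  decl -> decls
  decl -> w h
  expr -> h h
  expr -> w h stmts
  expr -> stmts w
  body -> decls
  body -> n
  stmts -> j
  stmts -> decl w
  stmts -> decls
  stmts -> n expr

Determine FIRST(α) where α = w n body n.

w is a terminal; add {w} and stop.

{ w }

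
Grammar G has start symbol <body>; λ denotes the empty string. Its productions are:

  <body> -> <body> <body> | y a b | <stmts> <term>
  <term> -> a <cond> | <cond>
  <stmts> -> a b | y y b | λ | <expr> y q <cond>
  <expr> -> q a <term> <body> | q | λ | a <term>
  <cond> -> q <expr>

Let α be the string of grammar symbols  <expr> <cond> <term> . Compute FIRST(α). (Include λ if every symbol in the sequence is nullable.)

{ a, q }

Add FIRST(<expr>)\{λ} = { a, q }; <expr> is nullable, continue.
Add FIRST(<cond>) = { q }; <cond> is not nullable, stop.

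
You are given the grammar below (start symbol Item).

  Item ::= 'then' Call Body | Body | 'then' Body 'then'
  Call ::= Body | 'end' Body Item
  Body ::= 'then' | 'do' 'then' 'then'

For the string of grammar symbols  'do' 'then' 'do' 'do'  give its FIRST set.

{ 'do' }

'do' is a terminal; add {'do'} and stop.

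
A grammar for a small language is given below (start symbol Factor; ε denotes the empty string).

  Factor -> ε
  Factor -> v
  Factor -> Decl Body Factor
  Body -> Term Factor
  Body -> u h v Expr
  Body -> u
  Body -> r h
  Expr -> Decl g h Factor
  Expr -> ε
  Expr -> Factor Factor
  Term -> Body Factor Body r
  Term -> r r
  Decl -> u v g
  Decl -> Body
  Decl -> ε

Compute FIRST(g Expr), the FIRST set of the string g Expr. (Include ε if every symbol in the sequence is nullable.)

{ g }

g is a terminal; add {g} and stop.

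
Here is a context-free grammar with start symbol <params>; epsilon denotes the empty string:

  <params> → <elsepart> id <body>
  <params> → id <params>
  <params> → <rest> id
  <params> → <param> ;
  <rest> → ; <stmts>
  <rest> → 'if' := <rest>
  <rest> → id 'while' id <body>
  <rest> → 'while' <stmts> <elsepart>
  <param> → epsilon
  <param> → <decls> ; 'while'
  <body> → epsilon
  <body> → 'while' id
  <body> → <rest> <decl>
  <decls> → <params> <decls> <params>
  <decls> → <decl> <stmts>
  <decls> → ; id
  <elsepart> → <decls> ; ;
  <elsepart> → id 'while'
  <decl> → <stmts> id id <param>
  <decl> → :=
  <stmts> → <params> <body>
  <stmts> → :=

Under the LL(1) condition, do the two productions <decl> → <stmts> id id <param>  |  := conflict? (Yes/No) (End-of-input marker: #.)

Yes

FIRST(<stmts> id id <param>) = { 'if', 'while', :=, ;, id } and FIRST(:=) = { := }.
Both contain :=, so the two alternatives are not disjoint — LL(1) conflict.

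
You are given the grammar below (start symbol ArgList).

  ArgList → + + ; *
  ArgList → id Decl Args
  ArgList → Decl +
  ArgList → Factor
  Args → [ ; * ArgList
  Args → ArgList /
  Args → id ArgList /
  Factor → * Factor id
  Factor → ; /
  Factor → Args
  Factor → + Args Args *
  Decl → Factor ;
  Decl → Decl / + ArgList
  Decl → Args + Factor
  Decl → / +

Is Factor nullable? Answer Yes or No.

No

No nonterminal in this grammar is nullable.
No production of Factor has an RHS whose symbols are all nullable, so Factor is not nullable.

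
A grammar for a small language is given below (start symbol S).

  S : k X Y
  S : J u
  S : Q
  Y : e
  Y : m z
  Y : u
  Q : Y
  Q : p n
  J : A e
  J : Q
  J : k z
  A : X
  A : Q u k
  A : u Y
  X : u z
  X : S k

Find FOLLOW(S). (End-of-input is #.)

{ #, k }

S is the start symbol, so # ∈ FOLLOW(S).
In X : S k: add FIRST(k) = { k }.
Union: FOLLOW(S) = { #, k }.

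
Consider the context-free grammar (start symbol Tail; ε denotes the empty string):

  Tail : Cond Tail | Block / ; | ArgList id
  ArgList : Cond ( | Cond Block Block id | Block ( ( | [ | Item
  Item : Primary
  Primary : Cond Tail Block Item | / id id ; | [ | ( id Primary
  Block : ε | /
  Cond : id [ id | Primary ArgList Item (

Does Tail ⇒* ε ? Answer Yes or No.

No

Nullable nonterminals: Block.
No production of Tail has an RHS whose symbols are all nullable, so Tail is not nullable.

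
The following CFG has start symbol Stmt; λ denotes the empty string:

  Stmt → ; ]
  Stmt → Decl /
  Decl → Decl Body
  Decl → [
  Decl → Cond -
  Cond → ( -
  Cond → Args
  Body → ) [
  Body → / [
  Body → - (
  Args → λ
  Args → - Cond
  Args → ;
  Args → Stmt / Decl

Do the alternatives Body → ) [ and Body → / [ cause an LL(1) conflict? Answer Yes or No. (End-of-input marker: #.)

No

FIRST() [) = { ) } and FIRST(/ [) = { / }.
The FIRST sets are disjoint and neither alternative is nullable — no conflict.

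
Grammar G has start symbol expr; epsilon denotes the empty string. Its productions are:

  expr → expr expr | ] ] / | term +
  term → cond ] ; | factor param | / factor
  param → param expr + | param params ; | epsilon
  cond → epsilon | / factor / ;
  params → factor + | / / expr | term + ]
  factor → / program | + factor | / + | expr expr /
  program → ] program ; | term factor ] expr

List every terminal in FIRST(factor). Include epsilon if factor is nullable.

{ +, /, ] }

factor → / program contributes {/}.
factor → + factor contributes {+}.
factor → / + contributes {/}.
From factor → expr expr /: add FIRST(expr) = { +, /, ] }.
Union: FIRST(factor) = { +, /, ] }.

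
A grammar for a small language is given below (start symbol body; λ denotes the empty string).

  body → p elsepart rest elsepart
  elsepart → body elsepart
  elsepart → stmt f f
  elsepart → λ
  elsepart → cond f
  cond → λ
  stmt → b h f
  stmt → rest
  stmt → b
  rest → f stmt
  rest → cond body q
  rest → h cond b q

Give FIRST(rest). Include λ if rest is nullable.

{ f, h, p }

rest → f stmt contributes {f}.
From rest → cond body q: cond nullable, take FIRST(cond) ∪ FIRST(body) = { p }.
rest → h cond b q contributes {h}.
Union: FIRST(rest) = { f, h, p }.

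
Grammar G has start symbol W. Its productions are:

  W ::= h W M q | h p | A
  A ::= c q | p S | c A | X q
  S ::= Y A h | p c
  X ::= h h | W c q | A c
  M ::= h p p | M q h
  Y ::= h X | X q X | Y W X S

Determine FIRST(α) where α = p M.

p is a terminal; add {p} and stop.

{ p }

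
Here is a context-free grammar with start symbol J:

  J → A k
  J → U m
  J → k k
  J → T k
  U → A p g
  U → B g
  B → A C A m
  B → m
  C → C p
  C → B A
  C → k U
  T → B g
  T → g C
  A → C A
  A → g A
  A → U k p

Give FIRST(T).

{ g, k, m }

From T → B g: add FIRST(B) = { g, k, m }.
T → g C contributes {g}.
Union: FIRST(T) = { g, k, m }.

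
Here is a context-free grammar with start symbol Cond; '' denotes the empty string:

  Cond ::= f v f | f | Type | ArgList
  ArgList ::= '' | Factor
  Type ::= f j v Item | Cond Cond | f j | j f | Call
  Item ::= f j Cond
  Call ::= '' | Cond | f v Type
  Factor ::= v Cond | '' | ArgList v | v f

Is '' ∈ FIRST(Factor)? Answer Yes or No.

Yes

Factor has an ''-production, so Factor ⇒ ''.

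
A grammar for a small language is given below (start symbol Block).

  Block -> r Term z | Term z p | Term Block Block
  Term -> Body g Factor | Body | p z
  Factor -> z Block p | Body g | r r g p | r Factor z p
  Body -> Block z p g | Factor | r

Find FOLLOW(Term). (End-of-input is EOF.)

{ p, r, z }

In Block -> r Term z: add FIRST(z) = { z }.
In Block -> Term z p: add FIRST(z p) = { z }.
In Block -> Term Block Block: add FIRST(Block Block) = { p, r, z }.
Union: FOLLOW(Term) = { p, r, z }.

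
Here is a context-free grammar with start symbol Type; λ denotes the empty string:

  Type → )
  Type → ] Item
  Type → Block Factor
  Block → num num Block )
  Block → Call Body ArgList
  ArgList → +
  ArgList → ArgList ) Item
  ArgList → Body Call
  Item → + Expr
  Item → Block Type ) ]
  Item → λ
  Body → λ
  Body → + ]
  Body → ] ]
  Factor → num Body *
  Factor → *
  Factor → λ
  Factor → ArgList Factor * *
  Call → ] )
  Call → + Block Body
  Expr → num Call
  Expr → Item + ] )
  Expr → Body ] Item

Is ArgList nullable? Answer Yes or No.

No

Nullable nonterminals: Body, Factor, Item.
No production of ArgList has an RHS whose symbols are all nullable, so ArgList is not nullable.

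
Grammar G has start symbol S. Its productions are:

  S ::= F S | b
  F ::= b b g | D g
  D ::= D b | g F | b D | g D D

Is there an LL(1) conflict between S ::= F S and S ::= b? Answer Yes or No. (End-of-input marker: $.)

Yes

FIRST(F S) = { b, g } and FIRST(b) = { b }.
Both contain b, so the two alternatives are not disjoint — LL(1) conflict.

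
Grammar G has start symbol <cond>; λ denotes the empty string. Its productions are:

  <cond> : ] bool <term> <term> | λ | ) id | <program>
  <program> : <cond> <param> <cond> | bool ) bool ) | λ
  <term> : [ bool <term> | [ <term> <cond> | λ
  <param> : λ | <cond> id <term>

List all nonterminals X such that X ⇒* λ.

{ <cond>, <param>, <program>, <term> }

Directly nullable (have an λ-production): <cond>, <program>, <term>, <param>.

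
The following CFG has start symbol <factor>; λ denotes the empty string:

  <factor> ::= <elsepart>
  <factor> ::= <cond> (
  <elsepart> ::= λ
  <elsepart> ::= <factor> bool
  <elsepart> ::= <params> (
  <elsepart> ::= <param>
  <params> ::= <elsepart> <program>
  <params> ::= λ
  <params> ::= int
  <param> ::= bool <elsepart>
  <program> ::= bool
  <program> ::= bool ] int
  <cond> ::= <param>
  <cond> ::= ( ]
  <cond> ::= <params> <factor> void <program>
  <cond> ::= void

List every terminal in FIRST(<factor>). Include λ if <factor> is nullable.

{ (, bool, int, void, λ }

From <factor> ::= <elsepart>: add FIRST(<elsepart>) = { (, bool, int, void, λ } (including λ since <elsepart> is nullable).
From <factor> ::= <cond> (: add FIRST(<cond>) = { (, bool, int, void }.
Union: FIRST(<factor>) = { (, bool, int, void, λ }.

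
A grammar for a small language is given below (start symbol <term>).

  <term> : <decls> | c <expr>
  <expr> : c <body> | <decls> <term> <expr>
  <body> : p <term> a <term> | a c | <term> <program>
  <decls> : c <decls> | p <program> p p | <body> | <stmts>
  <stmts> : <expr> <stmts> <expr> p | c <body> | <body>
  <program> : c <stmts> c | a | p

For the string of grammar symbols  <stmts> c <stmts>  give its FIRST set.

Add FIRST(<stmts>) = { a, c, p }; <stmts> is not nullable, stop.

{ a, c, p }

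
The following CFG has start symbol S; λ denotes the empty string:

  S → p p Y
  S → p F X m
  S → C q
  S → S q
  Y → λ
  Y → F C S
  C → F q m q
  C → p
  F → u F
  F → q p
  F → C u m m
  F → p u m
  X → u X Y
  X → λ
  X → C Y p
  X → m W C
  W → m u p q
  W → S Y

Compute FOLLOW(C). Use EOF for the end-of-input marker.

{ m, p, q, u }

In S → C q: add FIRST(q) = { q }.
In Y → F C S: add FIRST(S) = { p, q, u }.
In F → C u m m: add FIRST(u m m) = { u }.
In X → C Y p: add FIRST(Y p) = { p, q, u }.
In X → m W C: C is at the end, add FOLLOW(X) = { m, p, q, u }.
Union: FOLLOW(C) = { m, p, q, u }.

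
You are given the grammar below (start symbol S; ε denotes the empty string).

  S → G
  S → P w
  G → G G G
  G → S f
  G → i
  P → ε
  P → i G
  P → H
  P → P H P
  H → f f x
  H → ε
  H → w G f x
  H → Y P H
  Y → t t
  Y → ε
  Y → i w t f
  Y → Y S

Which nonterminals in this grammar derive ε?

Directly nullable (have an ε-production): P, H, Y.
No other nonterminal has a production whose RHS symbols are all nullable.

{ H, P, Y }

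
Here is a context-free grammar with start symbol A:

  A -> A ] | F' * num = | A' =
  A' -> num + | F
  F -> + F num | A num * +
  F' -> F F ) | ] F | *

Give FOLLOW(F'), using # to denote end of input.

In A -> F' * num =: add FIRST(* num =) = { * }.
Union: FOLLOW(F') = { * }.

{ * }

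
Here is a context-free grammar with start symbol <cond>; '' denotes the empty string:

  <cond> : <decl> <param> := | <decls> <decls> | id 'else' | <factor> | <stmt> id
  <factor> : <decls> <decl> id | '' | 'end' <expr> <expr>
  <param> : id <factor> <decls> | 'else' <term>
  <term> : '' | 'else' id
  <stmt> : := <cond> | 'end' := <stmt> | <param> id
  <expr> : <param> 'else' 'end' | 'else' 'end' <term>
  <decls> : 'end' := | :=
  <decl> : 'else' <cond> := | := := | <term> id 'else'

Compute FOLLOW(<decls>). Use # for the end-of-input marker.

In <cond> : <decls> <decls>: add FIRST(<decls>) = { 'end', := }.
In <cond> : <decls> <decls>: <decls> is at the end, add FOLLOW(<cond>) = { #, :=, id }.
In <factor> : <decls> <decl> id: add FIRST(<decl> id) = { 'else', :=, id }.
In <param> : id <factor> <decls>: <decls> is at the end, add FOLLOW(<param>) = { 'else', :=, id }.
Union: FOLLOW(<decls>) = { #, 'else', 'end', :=, id }.

{ #, 'else', 'end', :=, id }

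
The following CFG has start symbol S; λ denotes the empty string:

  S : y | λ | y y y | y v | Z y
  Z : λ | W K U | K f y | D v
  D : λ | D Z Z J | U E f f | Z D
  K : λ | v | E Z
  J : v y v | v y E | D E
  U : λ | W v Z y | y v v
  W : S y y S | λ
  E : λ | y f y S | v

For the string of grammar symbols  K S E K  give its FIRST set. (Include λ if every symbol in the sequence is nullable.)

{ f, v, y, λ }

Add FIRST(K)\{λ} = { f, v, y }; K is nullable, continue.
Add FIRST(S)\{λ} = { f, v, y }; S is nullable, continue.
Add FIRST(E)\{λ} = { v, y }; E is nullable, continue.
Add FIRST(K)\{λ} = { f, v, y }; K is nullable, continue.
Every symbol is nullable, so include λ.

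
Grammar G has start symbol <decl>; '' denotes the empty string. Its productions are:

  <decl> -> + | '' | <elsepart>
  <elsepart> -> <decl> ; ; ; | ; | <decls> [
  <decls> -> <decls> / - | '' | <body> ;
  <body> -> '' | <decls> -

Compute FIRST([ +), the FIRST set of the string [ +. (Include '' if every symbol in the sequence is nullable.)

[ is a terminal; add {[} and stop.

{ [ }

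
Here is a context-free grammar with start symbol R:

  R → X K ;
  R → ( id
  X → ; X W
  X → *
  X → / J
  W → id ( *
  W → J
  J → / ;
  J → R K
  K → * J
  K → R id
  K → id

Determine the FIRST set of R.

From R → X K ;: add FIRST(X) = { *, /, ; }.
R → ( id contributes {(}.
Union: FIRST(R) = { (, *, /, ; }.

{ (, *, /, ; }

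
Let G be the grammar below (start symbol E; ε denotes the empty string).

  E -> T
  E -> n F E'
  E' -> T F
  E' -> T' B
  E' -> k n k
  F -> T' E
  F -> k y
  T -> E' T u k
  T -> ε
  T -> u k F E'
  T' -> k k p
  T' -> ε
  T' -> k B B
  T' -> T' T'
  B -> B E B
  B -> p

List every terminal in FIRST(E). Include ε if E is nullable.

From E -> T: add FIRST(T) = { k, n, p, u, ε } (including ε since T is nullable).
E -> n F E' contributes {n}.
Union: FIRST(E) = { k, n, p, u, ε }.

{ k, n, p, u, ε }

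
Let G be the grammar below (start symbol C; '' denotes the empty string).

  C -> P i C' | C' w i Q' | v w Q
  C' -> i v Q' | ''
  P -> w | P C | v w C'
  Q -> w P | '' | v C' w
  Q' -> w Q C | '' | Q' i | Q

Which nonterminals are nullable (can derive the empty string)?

{ C', Q, Q' }

Directly nullable (have an ''-production): C', Q, Q'.
No other nonterminal has a production whose RHS symbols are all nullable.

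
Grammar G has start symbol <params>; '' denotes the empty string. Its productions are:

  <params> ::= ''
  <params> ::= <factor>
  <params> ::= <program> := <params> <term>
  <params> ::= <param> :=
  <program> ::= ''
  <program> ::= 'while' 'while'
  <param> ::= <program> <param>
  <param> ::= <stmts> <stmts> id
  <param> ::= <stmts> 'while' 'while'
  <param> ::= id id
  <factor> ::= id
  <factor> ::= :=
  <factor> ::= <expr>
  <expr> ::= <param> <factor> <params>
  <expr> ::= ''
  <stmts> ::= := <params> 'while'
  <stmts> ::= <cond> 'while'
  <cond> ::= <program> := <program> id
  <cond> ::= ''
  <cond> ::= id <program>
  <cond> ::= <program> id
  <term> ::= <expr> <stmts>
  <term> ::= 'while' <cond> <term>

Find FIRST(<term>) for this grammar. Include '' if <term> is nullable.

{ 'while', :=, id }

From <term> ::= <expr> <stmts>: <expr> nullable, take FIRST(<expr>) ∪ FIRST(<stmts>) = { 'while', :=, id }.
<term> ::= 'while' <cond> <term> contributes {'while'}.
Union: FIRST(<term>) = { 'while', :=, id }.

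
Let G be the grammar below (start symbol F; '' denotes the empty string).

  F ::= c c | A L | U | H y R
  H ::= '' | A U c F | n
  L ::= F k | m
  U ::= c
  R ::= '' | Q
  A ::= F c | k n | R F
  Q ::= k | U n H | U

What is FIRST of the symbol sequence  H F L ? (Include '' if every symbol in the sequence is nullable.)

Add FIRST(H)\{''} = { c, k, n, y }; H is nullable, continue.
Add FIRST(F) = { c, k, n, y }; F is not nullable, stop.

{ c, k, n, y }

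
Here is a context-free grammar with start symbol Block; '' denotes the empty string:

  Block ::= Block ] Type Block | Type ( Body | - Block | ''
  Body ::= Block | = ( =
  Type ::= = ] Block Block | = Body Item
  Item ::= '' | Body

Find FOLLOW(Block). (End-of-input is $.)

Block is the start symbol, so $ ∈ FOLLOW(Block).
In Block ::= Block ] Type Block: add FIRST(] Type Block) = { ] }.
In Block ::= Block ] Type Block: Block is at the end, add FOLLOW(Block) = { $, (, -, =, ] }.
In Block ::= - Block: Block is at the end, add FOLLOW(Block) = { $, (, -, =, ] }.
In Body ::= Block: Block is at the end, add FOLLOW(Body) = { $, (, -, =, ] }.
In Type ::= = ] Block Block: add FIRST(Block)\{''} = { -, =, ] }.
  Since Block is nullable, also add FOLLOW(Type) = { $, (, -, =, ] }.
In Type ::= = ] Block Block: Block is at the end, add FOLLOW(Type) = { $, (, -, =, ] }.
Union: FOLLOW(Block) = { $, (, -, =, ] }.

{ $, (, -, =, ] }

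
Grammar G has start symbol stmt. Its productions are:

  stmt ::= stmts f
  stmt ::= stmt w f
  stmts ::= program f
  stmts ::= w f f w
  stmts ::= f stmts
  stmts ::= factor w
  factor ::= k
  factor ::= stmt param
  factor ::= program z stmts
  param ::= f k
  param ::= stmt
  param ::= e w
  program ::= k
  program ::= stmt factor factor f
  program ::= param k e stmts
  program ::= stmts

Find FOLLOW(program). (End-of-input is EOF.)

{ f, z }

In stmts ::= program f: add FIRST(f) = { f }.
In factor ::= program z stmts: add FIRST(z stmts) = { z }.
Union: FOLLOW(program) = { f, z }.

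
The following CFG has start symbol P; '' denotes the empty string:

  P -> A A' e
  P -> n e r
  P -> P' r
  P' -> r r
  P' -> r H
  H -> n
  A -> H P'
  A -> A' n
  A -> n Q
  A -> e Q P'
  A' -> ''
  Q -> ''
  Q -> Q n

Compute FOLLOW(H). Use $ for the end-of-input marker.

In P' -> r H: H is at the end, add FOLLOW(P') = { e, r }.
In A -> H P': add FIRST(P') = { r }.
Union: FOLLOW(H) = { e, r }.

{ e, r }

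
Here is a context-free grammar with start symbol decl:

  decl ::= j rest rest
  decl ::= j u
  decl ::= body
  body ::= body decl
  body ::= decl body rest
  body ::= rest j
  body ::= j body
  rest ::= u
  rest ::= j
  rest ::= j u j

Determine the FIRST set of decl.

{ j, u }

decl ::= j rest rest contributes {j}.
decl ::= j u contributes {j}.
From decl ::= body: add FIRST(body) = { j, u }.
Union: FIRST(decl) = { j, u }.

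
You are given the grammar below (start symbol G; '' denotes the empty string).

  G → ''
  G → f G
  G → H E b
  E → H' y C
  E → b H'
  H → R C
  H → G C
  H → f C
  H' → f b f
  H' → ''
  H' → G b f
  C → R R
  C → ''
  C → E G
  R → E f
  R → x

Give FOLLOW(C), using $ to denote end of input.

{ b, f, x, y }

In E → H' y C: C is at the end, add FOLLOW(E) = { b, f, x, y }.
In H → R C: C is at the end, add FOLLOW(H) = { b, f, x, y }.
In H → G C: C is at the end, add FOLLOW(H) = { b, f, x, y }.
In H → f C: C is at the end, add FOLLOW(H) = { b, f, x, y }.
Union: FOLLOW(C) = { b, f, x, y }.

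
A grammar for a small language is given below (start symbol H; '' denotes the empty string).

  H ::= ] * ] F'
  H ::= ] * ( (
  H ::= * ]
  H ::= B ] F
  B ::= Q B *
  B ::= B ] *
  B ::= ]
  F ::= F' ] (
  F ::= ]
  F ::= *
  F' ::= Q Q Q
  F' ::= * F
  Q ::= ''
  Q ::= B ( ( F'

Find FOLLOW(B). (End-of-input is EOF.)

In H ::= B ] F: add FIRST(] F) = { ] }.
In B ::= Q B *: add FIRST(*) = { * }.
In B ::= B ] *: add FIRST(] *) = { ] }.
In Q ::= B ( ( F': add FIRST(( ( F') = { ( }.
Union: FOLLOW(B) = { (, *, ] }.

{ (, *, ] }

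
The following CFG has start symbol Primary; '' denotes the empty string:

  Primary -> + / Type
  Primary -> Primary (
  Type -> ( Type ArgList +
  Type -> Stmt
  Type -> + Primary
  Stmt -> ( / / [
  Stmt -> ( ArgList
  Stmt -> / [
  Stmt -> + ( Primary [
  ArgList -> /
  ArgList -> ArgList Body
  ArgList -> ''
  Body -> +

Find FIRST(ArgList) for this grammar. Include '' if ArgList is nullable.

{ +, /, '' }

ArgList -> / contributes {/}.
From ArgList -> ArgList Body: ArgList nullable, take FIRST(ArgList) ∪ FIRST(Body) = { +, / }.
ArgList -> '' contributes ''.
Union: FIRST(ArgList) = { +, /, '' }.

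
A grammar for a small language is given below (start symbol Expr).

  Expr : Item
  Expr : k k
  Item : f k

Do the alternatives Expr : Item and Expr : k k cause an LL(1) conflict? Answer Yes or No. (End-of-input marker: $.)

FIRST(Item) = { f } and FIRST(k k) = { k }.
The FIRST sets are disjoint and neither alternative is nullable — no conflict.

No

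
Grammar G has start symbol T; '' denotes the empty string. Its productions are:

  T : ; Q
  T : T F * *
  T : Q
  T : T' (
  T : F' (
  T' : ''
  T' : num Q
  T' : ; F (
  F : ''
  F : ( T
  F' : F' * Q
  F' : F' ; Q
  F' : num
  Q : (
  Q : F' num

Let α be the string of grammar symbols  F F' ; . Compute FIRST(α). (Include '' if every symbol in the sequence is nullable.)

{ (, num }

Add FIRST(F)\{''} = { ( }; F is nullable, continue.
Add FIRST(F') = { num }; F' is not nullable, stop.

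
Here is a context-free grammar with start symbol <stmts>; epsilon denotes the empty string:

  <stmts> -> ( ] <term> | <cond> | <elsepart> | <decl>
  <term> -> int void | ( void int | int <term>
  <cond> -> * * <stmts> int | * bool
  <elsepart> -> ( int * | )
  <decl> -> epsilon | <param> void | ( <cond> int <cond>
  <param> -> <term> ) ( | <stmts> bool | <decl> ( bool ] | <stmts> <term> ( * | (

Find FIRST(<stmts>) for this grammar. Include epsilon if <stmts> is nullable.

{ (, ), *, bool, int, epsilon }

<stmts> -> ( ] <term> contributes {(}.
From <stmts> -> <cond>: add FIRST(<cond>) = { * }.
From <stmts> -> <elsepart>: add FIRST(<elsepart>) = { (, ) }.
From <stmts> -> <decl>: add FIRST(<decl>) = { (, ), *, bool, int, epsilon } (including epsilon since <decl> is nullable).
Union: FIRST(<stmts>) = { (, ), *, bool, int, epsilon }.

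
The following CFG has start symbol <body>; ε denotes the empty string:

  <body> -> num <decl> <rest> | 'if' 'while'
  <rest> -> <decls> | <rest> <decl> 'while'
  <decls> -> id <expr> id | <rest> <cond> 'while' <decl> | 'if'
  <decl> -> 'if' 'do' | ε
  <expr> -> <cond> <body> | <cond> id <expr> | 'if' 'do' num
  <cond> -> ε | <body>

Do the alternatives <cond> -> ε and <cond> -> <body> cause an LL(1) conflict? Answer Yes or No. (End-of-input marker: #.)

FIRST(ε) = { ε } and FIRST(<body>) = { 'if', num }.
The first alternative is nullable and FOLLOW(<cond>) = { 'if', 'while', id, num } shares 'if' with FIRST of the second — conflict.

Yes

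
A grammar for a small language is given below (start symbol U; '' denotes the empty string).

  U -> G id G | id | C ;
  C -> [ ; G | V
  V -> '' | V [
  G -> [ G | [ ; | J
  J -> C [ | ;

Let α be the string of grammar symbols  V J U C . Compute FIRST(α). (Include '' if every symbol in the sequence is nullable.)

{ ;, [ }

Add FIRST(V)\{''} = { [ }; V is nullable, continue.
Add FIRST(J) = { ;, [ }; J is not nullable, stop.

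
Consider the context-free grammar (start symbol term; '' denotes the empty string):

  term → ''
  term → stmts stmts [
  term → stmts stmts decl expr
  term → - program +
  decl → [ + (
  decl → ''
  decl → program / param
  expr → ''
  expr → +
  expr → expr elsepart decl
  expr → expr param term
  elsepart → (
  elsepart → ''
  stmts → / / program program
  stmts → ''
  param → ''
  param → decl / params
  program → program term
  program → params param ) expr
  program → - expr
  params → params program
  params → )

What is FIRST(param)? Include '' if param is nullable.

{ ), -, /, [, '' }

param → '' contributes ''.
From param → decl / params: decl nullable, take FIRST(decl) ∪ {/} = { ), -, /, [ }.
Union: FIRST(param) = { ), -, /, [, '' }.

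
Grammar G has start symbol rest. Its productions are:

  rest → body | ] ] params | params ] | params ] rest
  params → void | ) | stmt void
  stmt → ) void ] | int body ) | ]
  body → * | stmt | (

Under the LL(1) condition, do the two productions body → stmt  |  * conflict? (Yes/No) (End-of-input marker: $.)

FIRST(stmt) = { ), ], int } and FIRST(*) = { * }.
The FIRST sets are disjoint and neither alternative is nullable — no conflict.

No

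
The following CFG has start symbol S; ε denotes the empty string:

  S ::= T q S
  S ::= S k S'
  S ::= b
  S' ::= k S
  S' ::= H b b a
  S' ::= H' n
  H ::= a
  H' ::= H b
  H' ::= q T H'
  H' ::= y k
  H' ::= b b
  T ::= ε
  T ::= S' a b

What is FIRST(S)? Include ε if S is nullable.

From S ::= T q S: T nullable, take FIRST(T) ∪ {q} = { a, b, k, q, y }.
From S ::= S k S': add FIRST(S) = { a, b, k, q, y }.
S ::= b contributes {b}.
Union: FIRST(S) = { a, b, k, q, y }.

{ a, b, k, q, y }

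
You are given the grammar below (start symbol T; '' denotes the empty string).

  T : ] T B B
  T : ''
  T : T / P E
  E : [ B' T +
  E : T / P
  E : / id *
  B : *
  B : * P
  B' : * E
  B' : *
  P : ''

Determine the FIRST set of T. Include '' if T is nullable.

T : ] T B B contributes {]}.
T : '' contributes ''.
From T : T / P E: T nullable, take FIRST(T) ∪ {/} = { /, ] }.
Union: FIRST(T) = { /, ], '' }.

{ /, ], '' }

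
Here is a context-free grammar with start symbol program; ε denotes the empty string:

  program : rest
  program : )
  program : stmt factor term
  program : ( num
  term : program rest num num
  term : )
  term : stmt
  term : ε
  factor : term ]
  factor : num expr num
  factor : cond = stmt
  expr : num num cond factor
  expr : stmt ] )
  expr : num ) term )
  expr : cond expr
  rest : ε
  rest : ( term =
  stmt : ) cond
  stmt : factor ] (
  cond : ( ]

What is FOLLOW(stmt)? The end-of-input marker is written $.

In program : stmt factor term: add FIRST(factor term) = { (, ), ], num }.
In term : stmt: stmt is at the end, add FOLLOW(term) = { $, (, ), =, ], num }.
In factor : cond = stmt: stmt is at the end, add FOLLOW(factor) = { $, (, ), ], num }.
In expr : stmt ] ): add FIRST(] )) = { ] }.
Union: FOLLOW(stmt) = { $, (, ), =, ], num }.

{ $, (, ), =, ], num }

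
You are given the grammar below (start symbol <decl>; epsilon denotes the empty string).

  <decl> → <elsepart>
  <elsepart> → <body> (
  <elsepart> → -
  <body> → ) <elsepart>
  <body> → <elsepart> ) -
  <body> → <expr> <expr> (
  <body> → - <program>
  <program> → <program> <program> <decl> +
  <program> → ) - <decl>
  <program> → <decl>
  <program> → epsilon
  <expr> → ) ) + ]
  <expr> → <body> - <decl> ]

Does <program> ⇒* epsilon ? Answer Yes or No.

Yes

<program> has an epsilon-production, so <program> ⇒ epsilon.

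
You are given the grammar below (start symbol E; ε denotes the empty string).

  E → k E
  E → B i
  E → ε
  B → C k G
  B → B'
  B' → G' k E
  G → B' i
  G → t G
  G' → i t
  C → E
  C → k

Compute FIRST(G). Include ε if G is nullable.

From G → B' i: add FIRST(B') = { i }.
G → t G contributes {t}.
Union: FIRST(G) = { i, t }.

{ i, t }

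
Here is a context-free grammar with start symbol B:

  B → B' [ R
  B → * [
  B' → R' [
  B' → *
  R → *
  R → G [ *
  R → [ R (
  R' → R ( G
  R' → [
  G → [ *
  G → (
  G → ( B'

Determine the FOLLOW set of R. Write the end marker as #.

{ #, ( }

In B → B' [ R: R is at the end, add FOLLOW(B) = { # }.
In R → [ R (: add FIRST(() = { ( }.
In R' → R ( G: add FIRST(( G) = { ( }.
Union: FOLLOW(R) = { #, ( }.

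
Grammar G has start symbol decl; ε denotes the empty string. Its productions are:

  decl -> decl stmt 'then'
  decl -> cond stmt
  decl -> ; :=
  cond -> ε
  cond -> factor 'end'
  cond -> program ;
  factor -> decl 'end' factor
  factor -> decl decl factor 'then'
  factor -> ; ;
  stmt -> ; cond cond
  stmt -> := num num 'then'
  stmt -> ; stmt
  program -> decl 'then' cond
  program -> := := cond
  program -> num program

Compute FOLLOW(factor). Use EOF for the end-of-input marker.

In cond -> factor 'end': add FIRST('end') = { 'end' }.
In factor -> decl 'end' factor: factor is at the end, add FOLLOW(factor) = { 'end', 'then' }.
In factor -> decl decl factor 'then': add FIRST('then') = { 'then' }.
Union: FOLLOW(factor) = { 'end', 'then' }.

{ 'end', 'then' }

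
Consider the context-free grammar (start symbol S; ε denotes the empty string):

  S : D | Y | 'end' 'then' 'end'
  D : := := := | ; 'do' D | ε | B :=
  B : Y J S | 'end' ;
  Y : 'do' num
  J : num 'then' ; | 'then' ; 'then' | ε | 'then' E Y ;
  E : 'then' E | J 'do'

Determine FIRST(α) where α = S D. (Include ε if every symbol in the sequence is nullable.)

Add FIRST(S)\{ε} = { 'do', 'end', :=, ; }; S is nullable, continue.
Add FIRST(D)\{ε} = { 'do', 'end', :=, ; }; D is nullable, continue.
Every symbol is nullable, so include ε.

{ 'do', 'end', :=, ;, ε }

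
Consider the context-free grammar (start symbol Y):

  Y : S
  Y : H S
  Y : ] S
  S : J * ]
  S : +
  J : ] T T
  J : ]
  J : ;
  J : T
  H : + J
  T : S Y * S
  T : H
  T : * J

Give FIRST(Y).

{ *, +, ;, ] }

From Y : S: add FIRST(S) = { *, +, ;, ] }.
From Y : H S: add FIRST(H) = { + }.
Y : ] S contributes {]}.
Union: FIRST(Y) = { *, +, ;, ] }.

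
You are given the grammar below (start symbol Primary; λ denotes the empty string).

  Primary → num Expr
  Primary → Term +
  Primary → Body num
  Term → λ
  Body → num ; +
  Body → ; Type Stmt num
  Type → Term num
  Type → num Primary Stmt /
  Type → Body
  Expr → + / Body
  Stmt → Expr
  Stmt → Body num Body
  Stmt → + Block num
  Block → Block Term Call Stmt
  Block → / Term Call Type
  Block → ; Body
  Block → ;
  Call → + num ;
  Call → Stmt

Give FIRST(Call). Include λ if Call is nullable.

Call → + num ; contributes {+}.
From Call → Stmt: add FIRST(Stmt) = { +, ;, num }.
Union: FIRST(Call) = { +, ;, num }.

{ +, ;, num }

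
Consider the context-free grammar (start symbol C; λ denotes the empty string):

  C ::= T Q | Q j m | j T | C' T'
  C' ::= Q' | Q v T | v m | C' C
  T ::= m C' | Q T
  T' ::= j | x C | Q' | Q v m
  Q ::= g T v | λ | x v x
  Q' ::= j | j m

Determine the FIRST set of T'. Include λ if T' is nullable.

T' ::= j contributes {j}.
T' ::= x C contributes {x}.
From T' ::= Q': add FIRST(Q') = { j }.
From T' ::= Q v m: Q nullable, take FIRST(Q) ∪ {v} = { g, v, x }.
Union: FIRST(T') = { g, j, v, x }.

{ g, j, v, x }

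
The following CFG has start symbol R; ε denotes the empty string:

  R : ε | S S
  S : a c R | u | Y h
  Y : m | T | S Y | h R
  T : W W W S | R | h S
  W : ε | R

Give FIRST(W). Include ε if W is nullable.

W : ε contributes ε.
From W : R: add FIRST(R) = { a, h, m, u, ε } (including ε since R is nullable).
Union: FIRST(W) = { a, h, m, u, ε }.

{ a, h, m, u, ε }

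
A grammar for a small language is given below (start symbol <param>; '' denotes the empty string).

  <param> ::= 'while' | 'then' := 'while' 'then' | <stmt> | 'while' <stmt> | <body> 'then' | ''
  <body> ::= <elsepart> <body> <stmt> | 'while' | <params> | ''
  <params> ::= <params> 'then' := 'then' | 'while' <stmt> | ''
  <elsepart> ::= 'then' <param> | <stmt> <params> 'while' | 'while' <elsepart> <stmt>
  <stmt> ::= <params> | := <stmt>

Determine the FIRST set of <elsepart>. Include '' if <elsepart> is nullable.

<elsepart> ::= 'then' <param> contributes {'then'}.
From <elsepart> ::= <stmt> <params> 'while': <stmt>, <params> nullable, take FIRST(<stmt>) ∪ FIRST(<params>) ∪ {'while'} = { 'then', 'while', := }.
<elsepart> ::= 'while' <elsepart> <stmt> contributes {'while'}.
Union: FIRST(<elsepart>) = { 'then', 'while', := }.

{ 'then', 'while', := }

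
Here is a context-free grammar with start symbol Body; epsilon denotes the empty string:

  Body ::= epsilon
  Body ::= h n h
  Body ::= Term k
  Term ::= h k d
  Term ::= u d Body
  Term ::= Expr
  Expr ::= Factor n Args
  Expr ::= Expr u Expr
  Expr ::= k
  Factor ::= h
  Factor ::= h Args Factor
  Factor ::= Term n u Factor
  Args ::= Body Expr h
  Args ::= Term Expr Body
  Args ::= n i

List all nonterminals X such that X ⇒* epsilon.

Directly nullable (have an epsilon-production): Body.
No other nonterminal has a production whose RHS symbols are all nullable.

{ Body }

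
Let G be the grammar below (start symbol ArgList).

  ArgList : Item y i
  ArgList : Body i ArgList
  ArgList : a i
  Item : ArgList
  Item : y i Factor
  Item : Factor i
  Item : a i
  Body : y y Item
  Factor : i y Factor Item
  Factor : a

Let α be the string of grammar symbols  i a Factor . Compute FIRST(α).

{ i }

i is a terminal; add {i} and stop.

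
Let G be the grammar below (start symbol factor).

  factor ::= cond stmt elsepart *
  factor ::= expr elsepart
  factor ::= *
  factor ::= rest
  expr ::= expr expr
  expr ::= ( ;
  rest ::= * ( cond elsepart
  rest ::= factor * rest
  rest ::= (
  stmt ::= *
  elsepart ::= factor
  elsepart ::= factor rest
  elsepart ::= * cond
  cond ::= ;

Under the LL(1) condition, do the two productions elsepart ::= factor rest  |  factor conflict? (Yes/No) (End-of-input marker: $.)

FIRST(factor rest) = { (, *, ; } and FIRST(factor) = { (, *, ; }.
Both contain (, so the two alternatives are not disjoint — LL(1) conflict.

Yes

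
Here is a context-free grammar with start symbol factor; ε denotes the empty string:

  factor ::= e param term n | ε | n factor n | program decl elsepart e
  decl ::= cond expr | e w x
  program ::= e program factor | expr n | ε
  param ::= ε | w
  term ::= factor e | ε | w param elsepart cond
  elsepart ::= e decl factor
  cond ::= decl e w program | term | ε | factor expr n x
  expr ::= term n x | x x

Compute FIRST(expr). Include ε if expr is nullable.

From expr ::= term n x: term nullable, take FIRST(term) ∪ {n} = { e, n, w, x }.
expr ::= x x contributes {x}.
Union: FIRST(expr) = { e, n, w, x }.

{ e, n, w, x }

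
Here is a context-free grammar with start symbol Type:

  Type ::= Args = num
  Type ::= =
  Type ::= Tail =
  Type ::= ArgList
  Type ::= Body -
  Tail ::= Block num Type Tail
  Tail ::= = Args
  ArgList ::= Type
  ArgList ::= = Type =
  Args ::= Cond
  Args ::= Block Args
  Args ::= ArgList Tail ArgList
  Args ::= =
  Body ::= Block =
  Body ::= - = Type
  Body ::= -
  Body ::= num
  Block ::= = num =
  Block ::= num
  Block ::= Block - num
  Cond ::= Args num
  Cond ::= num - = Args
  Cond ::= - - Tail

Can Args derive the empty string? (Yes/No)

No

No nonterminal in this grammar is nullable.
No production of Args has an RHS whose symbols are all nullable, so Args is not nullable.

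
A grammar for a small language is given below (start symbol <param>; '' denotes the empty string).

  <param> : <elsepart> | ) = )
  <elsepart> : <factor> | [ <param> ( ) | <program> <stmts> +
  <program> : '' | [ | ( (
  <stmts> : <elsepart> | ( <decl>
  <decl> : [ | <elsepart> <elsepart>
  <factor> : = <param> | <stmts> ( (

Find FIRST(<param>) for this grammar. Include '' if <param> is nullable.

From <param> : <elsepart>: add FIRST(<elsepart>) = { (, =, [ }.
<param> : ) = ) contributes {)}.
Union: FIRST(<param>) = { (, ), =, [ }.

{ (, ), =, [ }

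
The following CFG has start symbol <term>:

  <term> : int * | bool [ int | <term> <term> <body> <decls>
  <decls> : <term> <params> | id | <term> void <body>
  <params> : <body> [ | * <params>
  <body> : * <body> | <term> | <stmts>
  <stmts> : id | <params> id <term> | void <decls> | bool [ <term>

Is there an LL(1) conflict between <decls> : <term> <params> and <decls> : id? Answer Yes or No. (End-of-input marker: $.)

FIRST(<term> <params>) = { bool, int } and FIRST(id) = { id }.
The FIRST sets are disjoint and neither alternative is nullable — no conflict.

No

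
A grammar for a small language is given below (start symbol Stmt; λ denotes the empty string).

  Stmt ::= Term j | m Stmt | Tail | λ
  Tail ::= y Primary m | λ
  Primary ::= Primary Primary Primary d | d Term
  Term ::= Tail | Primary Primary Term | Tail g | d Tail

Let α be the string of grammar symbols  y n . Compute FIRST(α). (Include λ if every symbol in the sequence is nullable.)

y is a terminal; add {y} and stop.

{ y }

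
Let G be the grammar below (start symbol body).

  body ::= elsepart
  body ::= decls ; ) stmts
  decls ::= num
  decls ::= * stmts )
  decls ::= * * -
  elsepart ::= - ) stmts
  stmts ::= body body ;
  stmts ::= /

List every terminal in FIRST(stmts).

From stmts ::= body body ;: add FIRST(body) = { *, -, num }.
stmts ::= / contributes {/}.
Union: FIRST(stmts) = { *, -, /, num }.

{ *, -, /, num }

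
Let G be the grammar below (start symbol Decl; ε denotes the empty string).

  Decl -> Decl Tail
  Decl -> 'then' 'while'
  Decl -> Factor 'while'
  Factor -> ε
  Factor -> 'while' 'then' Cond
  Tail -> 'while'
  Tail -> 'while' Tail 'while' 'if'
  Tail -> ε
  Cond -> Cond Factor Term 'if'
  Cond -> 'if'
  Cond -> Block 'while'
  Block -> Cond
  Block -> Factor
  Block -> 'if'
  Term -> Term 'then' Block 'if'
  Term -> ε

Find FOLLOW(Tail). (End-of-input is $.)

In Decl -> Decl Tail: Tail is at the end, add FOLLOW(Decl) = { $, 'while' }.
In Tail -> 'while' Tail 'while' 'if': add FIRST('while' 'if') = { 'while' }.
Union: FOLLOW(Tail) = { $, 'while' }.

{ $, 'while' }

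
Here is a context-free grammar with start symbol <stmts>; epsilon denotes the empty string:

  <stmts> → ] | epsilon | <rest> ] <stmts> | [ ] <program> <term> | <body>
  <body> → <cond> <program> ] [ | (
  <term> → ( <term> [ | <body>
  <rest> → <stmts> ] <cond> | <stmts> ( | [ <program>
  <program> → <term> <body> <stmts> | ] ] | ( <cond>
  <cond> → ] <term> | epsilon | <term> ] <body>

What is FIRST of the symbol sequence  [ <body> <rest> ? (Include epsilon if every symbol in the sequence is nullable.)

[ is a terminal; add {[} and stop.

{ [ }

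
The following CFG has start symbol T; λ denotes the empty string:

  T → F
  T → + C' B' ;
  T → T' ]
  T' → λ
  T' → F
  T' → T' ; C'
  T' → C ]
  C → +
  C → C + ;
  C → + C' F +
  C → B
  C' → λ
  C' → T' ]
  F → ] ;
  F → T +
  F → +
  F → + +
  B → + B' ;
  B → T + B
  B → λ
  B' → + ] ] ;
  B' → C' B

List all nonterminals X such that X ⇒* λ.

Directly nullable (have an λ-production): T', C', B.
B' → C' B with every symbol nullable, so B' is nullable.
C → B with every symbol nullable, so C is nullable.
No other nonterminal has a production whose RHS symbols are all nullable.

{ B, B', C, C', T' }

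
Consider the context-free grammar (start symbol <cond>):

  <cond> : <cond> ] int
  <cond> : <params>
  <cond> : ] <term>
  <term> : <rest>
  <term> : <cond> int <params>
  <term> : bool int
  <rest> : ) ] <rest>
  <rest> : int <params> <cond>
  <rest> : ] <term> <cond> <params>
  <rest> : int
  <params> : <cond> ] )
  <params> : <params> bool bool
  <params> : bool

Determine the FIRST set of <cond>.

From <cond> : <cond> ] int: add FIRST(<cond>) = { ], bool }.
From <cond> : <params>: add FIRST(<params>) = { ], bool }.
<cond> : ] <term> contributes {]}.
Union: FIRST(<cond>) = { ], bool }.

{ ], bool }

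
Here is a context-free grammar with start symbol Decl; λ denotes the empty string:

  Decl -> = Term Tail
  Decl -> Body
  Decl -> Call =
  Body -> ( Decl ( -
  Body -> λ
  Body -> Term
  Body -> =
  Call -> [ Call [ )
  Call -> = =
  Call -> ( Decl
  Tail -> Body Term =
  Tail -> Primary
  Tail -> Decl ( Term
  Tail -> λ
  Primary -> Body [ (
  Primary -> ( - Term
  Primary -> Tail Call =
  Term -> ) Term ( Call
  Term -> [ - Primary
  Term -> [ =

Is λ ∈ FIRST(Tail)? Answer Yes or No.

Yes

Tail has an λ-production, so Tail ⇒ λ.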